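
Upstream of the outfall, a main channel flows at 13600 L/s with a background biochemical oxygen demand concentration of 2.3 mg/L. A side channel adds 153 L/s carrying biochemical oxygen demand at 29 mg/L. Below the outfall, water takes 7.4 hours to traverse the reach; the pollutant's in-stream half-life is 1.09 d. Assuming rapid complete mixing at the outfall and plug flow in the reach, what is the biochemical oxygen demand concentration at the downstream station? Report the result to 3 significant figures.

2.13 mg/L

Mass balance: C = (13600·2.300 + 153.0·29.00) / 13750 = 35720/13750 = 2.597 mg/L.
Half-life 1.09 d → k = ln 2 / 1.09 = 0.6359 d⁻¹.
Applying C = C₀e^(−kt): 2.597 × 0.8220 = 2.135 mg/L.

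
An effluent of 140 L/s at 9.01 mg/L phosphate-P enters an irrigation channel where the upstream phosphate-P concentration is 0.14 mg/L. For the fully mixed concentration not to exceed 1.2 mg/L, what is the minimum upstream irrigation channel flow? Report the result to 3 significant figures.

1030 L/s

Set C_mix = 1.2: (Q·0.1400 + 140.0·9.010) / (Q + 140.0) = 1.2
→ Q = 140.0·(9.010 − 1.2)/(1.2 − 0.1400) = 1032 L/s.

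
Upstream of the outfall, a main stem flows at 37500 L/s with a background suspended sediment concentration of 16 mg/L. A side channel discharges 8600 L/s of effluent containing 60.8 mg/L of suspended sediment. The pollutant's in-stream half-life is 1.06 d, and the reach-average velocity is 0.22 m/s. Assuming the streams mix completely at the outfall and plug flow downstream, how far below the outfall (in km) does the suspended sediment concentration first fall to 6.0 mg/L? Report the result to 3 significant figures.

40.7 km

Flow-weighted average: C = (37500·16.00 + 8600·60.80) / 46100 = 1123000/46100 = 24.36 mg/L.
Half-life 1.06 d → k = ln 2 / 1.06 = 0.6539 d⁻¹.
Set 24.36·exp(−k·t) = 6.0 → t = ln(24.36/6.0)/k = 185100 s = 51.42 h.
Distance = v·t = 0.22·185100 = 40730 m = 40.73 km.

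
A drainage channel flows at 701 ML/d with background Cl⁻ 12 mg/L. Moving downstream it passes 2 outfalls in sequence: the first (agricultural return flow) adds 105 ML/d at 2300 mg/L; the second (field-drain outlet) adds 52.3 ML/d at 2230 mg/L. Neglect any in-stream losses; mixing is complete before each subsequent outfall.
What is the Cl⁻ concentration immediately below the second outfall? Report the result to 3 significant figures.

427 mg/L

After outfall 1: Q = 701.0 + 105.0 = 806.0 ML/d; C = (701.0·12.00 + 105.0·2300)/806.0 = 310.1 mg/L.
After outfall 2: Q = 806.0 + 52.30 = 858.3 ML/d; C = (806.0·310.1 + 52.30·2230)/858.3 = 427.1 mg/L.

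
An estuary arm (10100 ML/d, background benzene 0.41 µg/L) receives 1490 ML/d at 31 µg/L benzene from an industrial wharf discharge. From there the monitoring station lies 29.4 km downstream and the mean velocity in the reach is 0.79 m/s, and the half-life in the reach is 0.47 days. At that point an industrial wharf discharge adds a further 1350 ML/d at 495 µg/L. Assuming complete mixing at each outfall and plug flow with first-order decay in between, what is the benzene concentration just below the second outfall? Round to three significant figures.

53.7 µg/L

Mass balance: C = (10100·0.4100 + 1490·31.00) / 11590 = 50330/11590 = 4.343 µg/L; combined flow 11590 ML/d.
Travel time t = 29.4·1000 / 0.79 = 37220 s = 10.34 h.
Half-life 0.47 d → k = ln 2 / 0.47 = 1.475 d⁻¹.
After decay, C = 4.343 × e^(−kt) = 4.343 × 0.5298 = 2.301 µg/L.
Second outfall: C = (11590·2.301 + 1350·495.0)/12940 = 53.70 µg/L.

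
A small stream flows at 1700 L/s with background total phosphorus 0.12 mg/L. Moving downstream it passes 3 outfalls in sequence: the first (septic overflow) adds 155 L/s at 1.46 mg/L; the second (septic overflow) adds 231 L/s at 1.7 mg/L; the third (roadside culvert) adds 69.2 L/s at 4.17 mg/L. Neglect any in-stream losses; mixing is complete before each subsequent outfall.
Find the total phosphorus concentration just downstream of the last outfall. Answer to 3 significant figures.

0.516 mg/L

Outfall 1: combined Q = 1855 L/s; C = (1700·0.1200 + 155.0·1.460)/1855 = 0.2320 mg/L.
Outfall 2: combined Q = 2086 L/s; C = (1855·0.2320 + 231.0·1.700)/2086 = 0.3945 mg/L.
Outfall 3: combined Q = 2155 L/s; C = (2086·0.3945 + 69.20·4.170)/2155 = 0.5158 mg/L.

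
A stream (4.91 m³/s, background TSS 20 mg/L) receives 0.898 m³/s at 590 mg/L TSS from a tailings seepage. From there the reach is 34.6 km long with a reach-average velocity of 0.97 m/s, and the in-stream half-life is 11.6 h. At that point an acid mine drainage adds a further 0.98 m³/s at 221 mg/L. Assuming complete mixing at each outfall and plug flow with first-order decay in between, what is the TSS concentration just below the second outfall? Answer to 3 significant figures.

After mixing, C = (4.910·20.00 + 0.8980·590.0) / 5.808 = 628.0/5.808 = 108.1 mg/L; combined flow 5.808 m³/s.
Travel time t = 34.6·1000 / 0.97 = 35670 s = 9.908 h.
Half-life 11.6 h → k = ln 2 / 11.6 = 0.05975 h⁻¹ = 1.434 d⁻¹.
After decay, C = 108.1 × e^(−kt) = 108.1 × 0.5532 = 59.82 mg/L.
At the second outfall, C = (5.808·59.82 + 0.9800·221.0) / (5.808 + 0.9800) = 83.09 mg/L.

83.1 mg/L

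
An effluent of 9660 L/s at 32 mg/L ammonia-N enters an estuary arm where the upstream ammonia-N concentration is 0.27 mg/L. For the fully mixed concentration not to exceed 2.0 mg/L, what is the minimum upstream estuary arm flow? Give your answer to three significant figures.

168000 L/s

Set C_mix = 2.0: (Q·0.2700 + 9660·32.00) / (Q + 9660) = 2.0
→ Q = 9660·(32.00 − 2.0)/(2.0 − 0.2700) = 167500 L/s.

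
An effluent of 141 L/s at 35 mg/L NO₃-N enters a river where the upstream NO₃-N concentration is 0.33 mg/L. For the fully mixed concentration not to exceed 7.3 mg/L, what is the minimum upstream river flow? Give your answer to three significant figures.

560 L/s

Set C_mix = 7.3: (Q·0.3300 + 141.0·35.00) / (Q + 141.0) = 7.3
→ Q = 141.0·(35.00 − 7.3)/(7.3 − 0.3300) = 560.4 L/s.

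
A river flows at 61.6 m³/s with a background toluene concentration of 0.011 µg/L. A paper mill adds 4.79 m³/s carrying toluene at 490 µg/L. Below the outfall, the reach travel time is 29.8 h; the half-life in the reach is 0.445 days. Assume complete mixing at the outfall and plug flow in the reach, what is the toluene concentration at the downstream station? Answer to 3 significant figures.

Conservation of mass: C = (61.60·0.01100 + 4.790·490.0) / 66.39 = 2348/66.39 = 35.36 µg/L.
Half-life 0.445 d → k = ln 2 / 0.445 = 1.558 d⁻¹.
Decay over the reach: 35.36·exp(−kt) = 35.36·0.1446 = 5.112 µg/L.

5.11 µg/L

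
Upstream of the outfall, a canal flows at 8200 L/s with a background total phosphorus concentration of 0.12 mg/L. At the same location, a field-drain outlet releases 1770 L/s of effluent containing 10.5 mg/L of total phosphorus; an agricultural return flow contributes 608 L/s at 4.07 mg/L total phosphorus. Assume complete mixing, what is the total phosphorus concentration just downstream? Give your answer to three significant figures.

2.08 mg/L

After mixing, C = (8200·0.1200 + 1770·10.50 + 608.0·4.070) / 10580 = 22040/10580 = 2.084 mg/L.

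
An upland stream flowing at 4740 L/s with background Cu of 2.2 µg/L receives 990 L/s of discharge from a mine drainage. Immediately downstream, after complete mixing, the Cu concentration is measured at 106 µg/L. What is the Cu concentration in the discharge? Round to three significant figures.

Mass balance: 4740·2.200 + 990.0·Cₑ = 5730·106.0
→ Cₑ = (5730·106.0 − 4740·2.200) / 990.0 = 603.0 µg/L.

603 µg/L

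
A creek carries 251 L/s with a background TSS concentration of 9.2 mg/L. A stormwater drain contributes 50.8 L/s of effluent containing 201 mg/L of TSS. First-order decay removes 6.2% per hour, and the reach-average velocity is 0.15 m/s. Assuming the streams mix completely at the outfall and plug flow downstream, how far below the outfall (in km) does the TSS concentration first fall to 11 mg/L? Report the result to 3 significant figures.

Mixed concentration C = ΣQC/ΣQ = (251.0·9.200 + 50.80·201.0) / 301.8 = 12520/301.8 = 41.48 mg/L.
6.2%/h lost → k = −ln(1 − 0.062) = 0.06401 h⁻¹.
Set 41.48·exp(−k·t) = 11 → t = ln(41.48/11)/k = 74660 s = 20.74 h.
Distance = v·t = 0.15·74660 = 11200 m = 11.20 km.

11.2 km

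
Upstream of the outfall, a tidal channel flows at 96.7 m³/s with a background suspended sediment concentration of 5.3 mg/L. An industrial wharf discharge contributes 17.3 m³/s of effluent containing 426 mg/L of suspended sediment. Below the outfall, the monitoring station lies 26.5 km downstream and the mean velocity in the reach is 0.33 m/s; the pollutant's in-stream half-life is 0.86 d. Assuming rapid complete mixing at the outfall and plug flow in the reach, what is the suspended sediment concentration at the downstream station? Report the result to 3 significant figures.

32.7 mg/L

Mixed concentration C = ΣQC/ΣQ = (96.70·5.300 + 17.30·426.0) / 114.0 = 7882/114.0 = 69.14 mg/L.
Travel time t = 26.5·1000 / 0.33 = 80300 s = 22.31 h.
Half-life 0.86 d → k = ln 2 / 0.86 = 0.8060 d⁻¹.
Applying C = C₀e^(−kt): 69.14 × 0.4728 = 32.69 mg/L.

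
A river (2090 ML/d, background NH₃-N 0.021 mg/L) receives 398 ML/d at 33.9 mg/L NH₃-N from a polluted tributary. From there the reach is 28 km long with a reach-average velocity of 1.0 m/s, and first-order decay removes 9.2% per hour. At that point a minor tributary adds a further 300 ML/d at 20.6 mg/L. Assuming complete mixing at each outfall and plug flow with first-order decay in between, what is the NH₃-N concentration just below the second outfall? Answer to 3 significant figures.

4.51 mg/L

Conservation of mass: C = (2090·0.02100 + 398.0·33.90) / 2488 = 13540/2488 = 5.441 mg/L; combined flow 2488 ML/d.
Travel time t = 28·1000 / 1.0 = 28000 s = 7.778 h.
9.2%/h lost → k = −ln(1 − 0.092) = 0.09651 h⁻¹.
Decay over the reach: 5.441·exp(−kt) = 5.441·0.4721 = 2.568 mg/L.
Second outfall: C = (2488·2.568 + 300.0·20.60)/2788 = 4.509 mg/L.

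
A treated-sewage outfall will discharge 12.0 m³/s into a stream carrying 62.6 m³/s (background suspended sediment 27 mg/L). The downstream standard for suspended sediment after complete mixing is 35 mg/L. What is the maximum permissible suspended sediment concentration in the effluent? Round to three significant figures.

76.7 mg/L

At the limit, (Qr·Cr + Qe·Cₑ)/(Qr + Qe) = 35:
Cₑ = (74.60·35 − 62.60·27.00) / 12.00 = 76.73 mg/L.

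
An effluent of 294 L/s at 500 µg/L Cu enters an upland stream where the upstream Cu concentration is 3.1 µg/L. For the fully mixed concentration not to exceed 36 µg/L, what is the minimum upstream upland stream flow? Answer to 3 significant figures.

Set C_mix = 36: (Q·3.100 + 294.0·500.0) / (Q + 294.0) = 36
→ Q = 294.0·(500.0 − 36)/(36 − 3.100) = 4146 L/s.

4150 L/s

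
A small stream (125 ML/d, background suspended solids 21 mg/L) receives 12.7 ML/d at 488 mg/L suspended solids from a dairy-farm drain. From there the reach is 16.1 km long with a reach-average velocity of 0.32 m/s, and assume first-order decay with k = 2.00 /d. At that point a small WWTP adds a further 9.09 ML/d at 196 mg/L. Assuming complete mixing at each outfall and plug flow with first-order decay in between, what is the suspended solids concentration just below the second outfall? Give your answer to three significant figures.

Flow-weighted average: C = (125.0·21.00 + 12.70·488.0) / 137.7 = 8823/137.7 = 64.07 mg/L; combined flow 137.7 ML/d.
Travel time t = 16.1·1000 / 0.32 = 50310 s = 13.98 h.
Applying C = C₀e^(−kt): 64.07 × 0.3120 = 19.99 mg/L.
Second outfall: C = (137.7·19.99 + 9.090·196.0)/146.8 = 30.89 mg/L.

30.9 mg/L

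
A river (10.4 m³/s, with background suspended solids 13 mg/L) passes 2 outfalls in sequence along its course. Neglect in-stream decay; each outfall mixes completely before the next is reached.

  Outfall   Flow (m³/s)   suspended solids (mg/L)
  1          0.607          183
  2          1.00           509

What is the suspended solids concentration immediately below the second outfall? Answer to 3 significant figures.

After outfall 1: Q = 10.40 + 0.6070 = 11.01 m³/s; C = (10.40·13.00 + 0.6070·183.0)/11.01 = 22.37 mg/L.
After outfall 2: Q = 11.01 + 1.000 = 12.01 m³/s; C = (11.01·22.37 + 1.000·509.0)/12.01 = 62.90 mg/L.

62.9 mg/L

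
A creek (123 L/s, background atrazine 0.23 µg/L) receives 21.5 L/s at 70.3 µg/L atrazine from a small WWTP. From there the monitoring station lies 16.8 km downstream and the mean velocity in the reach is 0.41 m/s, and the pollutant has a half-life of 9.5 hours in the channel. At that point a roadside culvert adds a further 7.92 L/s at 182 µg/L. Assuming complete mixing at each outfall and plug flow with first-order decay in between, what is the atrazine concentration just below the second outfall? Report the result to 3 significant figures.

13.9 µg/L

Conservation of mass: C = (123.0·0.2300 + 21.50·70.30) / 144.5 = 1540/144.5 = 10.66 µg/L; combined flow 144.5 L/s.
Travel time t = 16.8·1000 / 0.41 = 40980 s = 11.38 h.
Half-life 9.5 h → k = ln 2 / 9.5 = 0.07296 h⁻¹ = 1.751 d⁻¹.
First-order decay: C = 10.66·exp(−k·t) = 10.66·0.4358 = 4.644 µg/L.
At the second outfall, C = (144.5·4.644 + 7.920·182.0) / (144.5 + 7.920) = 13.86 µg/L.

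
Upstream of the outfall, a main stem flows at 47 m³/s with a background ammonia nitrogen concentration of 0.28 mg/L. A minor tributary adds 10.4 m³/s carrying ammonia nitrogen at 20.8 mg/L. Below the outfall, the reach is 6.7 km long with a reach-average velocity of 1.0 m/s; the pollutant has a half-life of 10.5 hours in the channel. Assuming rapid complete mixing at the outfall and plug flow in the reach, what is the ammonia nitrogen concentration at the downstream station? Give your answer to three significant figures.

Mass balance: C = (47.00·0.2800 + 10.40·20.80) / 57.40 = 229.5/57.40 = 3.998 mg/L.
Travel time t = 6.7·1000 / 1.0 = 6700 s = 1.861 h.
Half-life 10.5 h → k = ln 2 / 10.5 = 0.06601 h⁻¹ = 1.584 d⁻¹.
Decay over the reach: 3.998·exp(−kt) = 3.998·0.8844 = 3.536 mg/L.

3.54 mg/L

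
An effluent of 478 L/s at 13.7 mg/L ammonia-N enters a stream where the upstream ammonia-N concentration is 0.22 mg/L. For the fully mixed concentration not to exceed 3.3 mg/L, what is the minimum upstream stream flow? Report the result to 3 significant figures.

Set C_mix = 3.3: (Q·0.2200 + 478.0·13.70) / (Q + 478.0) = 3.3
→ Q = 478.0·(13.70 − 3.3)/(3.3 − 0.2200) = 1614 L/s.

1610 L/s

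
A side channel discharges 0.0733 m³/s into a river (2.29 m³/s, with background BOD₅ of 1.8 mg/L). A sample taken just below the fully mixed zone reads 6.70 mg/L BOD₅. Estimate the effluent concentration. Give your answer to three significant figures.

Mass balance: 2.290·1.800 + 0.07330·Cₑ = 2.363·6.700
→ Cₑ = (2.363·6.700 − 2.290·1.800) / 0.07330 = 159.8 mg/L.

160 mg/L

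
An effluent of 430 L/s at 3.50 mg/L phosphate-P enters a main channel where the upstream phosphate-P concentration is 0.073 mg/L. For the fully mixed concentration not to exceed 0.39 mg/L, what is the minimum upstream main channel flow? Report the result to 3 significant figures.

Set C_mix = 0.39: (Q·0.07300 + 430.0·3.500) / (Q + 430.0) = 0.39
→ Q = 430.0·(3.500 − 0.39)/(0.39 − 0.07300) = 4219 L/s.

4220 L/s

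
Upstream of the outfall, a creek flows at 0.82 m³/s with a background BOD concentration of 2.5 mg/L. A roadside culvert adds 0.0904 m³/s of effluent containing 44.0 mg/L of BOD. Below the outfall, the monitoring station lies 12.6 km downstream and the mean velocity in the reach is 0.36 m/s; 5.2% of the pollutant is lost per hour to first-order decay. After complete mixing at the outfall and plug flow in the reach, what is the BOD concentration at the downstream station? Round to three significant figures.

Conservation of mass: C = (0.8200·2.500 + 0.09040·44.00) / 0.9104 = 6.028/0.9104 = 6.621 mg/L.
Travel time t = 12.6·1000 / 0.36 = 35000 s = 9.722 h.
5.2%/h lost → k = −ln(1 − 0.052) = 0.05340 h⁻¹.
First-order decay: C = 6.621·exp(−k·t) = 6.621·0.5950 = 3.939 mg/L.

3.94 mg/L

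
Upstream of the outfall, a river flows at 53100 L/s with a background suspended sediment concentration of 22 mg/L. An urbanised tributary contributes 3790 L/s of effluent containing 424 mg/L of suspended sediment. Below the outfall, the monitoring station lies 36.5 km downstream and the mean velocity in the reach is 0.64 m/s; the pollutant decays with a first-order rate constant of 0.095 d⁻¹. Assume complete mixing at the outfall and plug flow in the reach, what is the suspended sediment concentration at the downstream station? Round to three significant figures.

45.8 mg/L

Flow-weighted average: C = (53100·22.00 + 3790·424.0) / 56890 = 2775000/56890 = 48.78 mg/L.
Travel time t = 36.5·1000 / 0.64 = 57030 s = 15.84 h.
First-order decay: C = 48.78·exp(−k·t) = 48.78·0.9392 = 45.82 mg/L.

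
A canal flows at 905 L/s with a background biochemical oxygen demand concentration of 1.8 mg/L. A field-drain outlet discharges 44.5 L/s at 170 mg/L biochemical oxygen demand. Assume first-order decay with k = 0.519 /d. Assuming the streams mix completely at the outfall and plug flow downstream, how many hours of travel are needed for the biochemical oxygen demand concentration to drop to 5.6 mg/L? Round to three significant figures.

25.3 h

Flow-weighted average: C = (905.0·1.800 + 44.50·170.0) / 949.5 = 9194/949.5 = 9.683 mg/L.
9.683·exp(−k·t) = 5.6 → t = ln(9.683/5.6)/k = 91160 s = 25.32 h.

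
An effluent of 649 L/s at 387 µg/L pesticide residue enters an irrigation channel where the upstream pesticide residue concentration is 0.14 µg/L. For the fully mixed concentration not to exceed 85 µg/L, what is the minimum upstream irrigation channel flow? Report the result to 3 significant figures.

2310 L/s

Set C_mix = 85: (Q·0.1400 + 649.0·387.0) / (Q + 649.0) = 85
→ Q = 649.0·(387.0 − 85)/(85 − 0.1400) = 2310 L/s.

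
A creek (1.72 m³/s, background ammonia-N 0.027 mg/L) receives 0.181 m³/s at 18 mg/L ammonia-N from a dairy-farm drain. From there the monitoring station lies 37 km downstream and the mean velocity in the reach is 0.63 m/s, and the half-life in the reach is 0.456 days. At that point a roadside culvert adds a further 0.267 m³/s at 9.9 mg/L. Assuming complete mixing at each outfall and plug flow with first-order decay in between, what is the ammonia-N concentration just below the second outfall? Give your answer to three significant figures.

Mass balance: C = (1.720·0.02700 + 0.1810·18.00) / 1.901 = 3.304/1.901 = 1.738 mg/L; combined flow 1.901 m³/s.
Travel time t = 37·1000 / 0.63 = 58730 s = 16.31 h.
Half-life 0.456 d → k = ln 2 / 0.456 = 1.520 d⁻¹.
After decay, C = 1.738 × e^(−kt) = 1.738 × 0.3558 = 0.6186 mg/L.
At the second outfall, C = (1.901·0.6186 + 0.2670·9.900) / (1.901 + 0.2670) = 1.762 mg/L.

1.76 mg/L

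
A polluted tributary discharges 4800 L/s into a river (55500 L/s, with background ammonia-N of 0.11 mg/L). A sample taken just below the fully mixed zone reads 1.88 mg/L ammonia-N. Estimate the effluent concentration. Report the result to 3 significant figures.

Mass balance: 55500·0.1100 + 4800·Cₑ = 60300·1.880
→ Cₑ = (60300·1.880 − 55500·0.1100) / 4800 = 22.35 mg/L.

22.3 mg/L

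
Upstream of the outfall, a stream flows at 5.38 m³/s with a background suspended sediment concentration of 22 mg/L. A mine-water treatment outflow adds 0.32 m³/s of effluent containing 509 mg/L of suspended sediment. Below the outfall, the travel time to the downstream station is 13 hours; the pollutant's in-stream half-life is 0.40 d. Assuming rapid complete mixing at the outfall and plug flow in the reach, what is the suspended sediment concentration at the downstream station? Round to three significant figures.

19.3 mg/L

Mixed concentration C = ΣQC/ΣQ = (5.380·22.00 + 0.3200·509.0) / 5.700 = 281.2/5.700 = 49.34 mg/L.
Half-life 0.40 d → k = ln 2 / 0.40 = 1.733 d⁻¹.
Decay over the reach: 49.34·exp(−kt) = 49.34·0.3912 = 19.30 mg/L.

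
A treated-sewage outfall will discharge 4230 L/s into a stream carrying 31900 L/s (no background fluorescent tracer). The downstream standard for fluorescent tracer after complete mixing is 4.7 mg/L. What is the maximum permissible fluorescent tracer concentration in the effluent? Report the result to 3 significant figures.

40.1 mg/L

At the limit, (Qr·Cr + Qe·Cₑ)/(Qr + Qe) = 4.7:
Cₑ = (36130·4.7 − 31900·0) / 4230 = 40.14 mg/L.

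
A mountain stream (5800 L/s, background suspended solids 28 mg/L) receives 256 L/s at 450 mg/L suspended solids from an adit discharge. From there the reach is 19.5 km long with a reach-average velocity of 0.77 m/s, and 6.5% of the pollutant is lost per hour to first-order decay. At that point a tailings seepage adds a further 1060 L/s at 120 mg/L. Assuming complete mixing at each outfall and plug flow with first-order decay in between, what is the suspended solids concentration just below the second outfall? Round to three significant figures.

42.2 mg/L

Flow-weighted average: C = (5800·28.00 + 256.0·450.0) / 6056 = 277600/6056 = 45.84 mg/L; combined flow 6056 L/s.
Travel time t = 19.5·1000 / 0.77 = 25320 s = 7.035 h.
6.5%/h lost → k = −ln(1 − 0.065) = 0.06721 h⁻¹.
First-order decay: C = 45.84·exp(−k·t) = 45.84·0.6233 = 28.57 mg/L.
Second outfall: C = (6056·28.57 + 1060·120.0)/7116 = 42.19 mg/L.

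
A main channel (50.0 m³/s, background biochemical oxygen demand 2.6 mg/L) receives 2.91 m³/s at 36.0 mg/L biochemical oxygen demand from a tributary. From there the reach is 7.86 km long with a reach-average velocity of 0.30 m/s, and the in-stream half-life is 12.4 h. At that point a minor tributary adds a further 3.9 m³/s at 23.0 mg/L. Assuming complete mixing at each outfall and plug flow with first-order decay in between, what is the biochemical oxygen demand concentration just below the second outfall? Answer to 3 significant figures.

4.33 mg/L

Flow-weighted average: C = (50.00·2.600 + 2.910·36.00) / 52.91 = 234.8/52.91 = 4.437 mg/L; combined flow 52.91 m³/s.
Travel time t = 7.86·1000 / 0.30 = 26200 s = 7.278 h.
Half-life 12.4 h → k = ln 2 / 12.4 = 0.05590 h⁻¹ = 1.342 d⁻¹.
Decay over the reach: 4.437·exp(−kt) = 4.437·0.6658 = 2.954 mg/L.
At the second outfall, C = (52.91·2.954 + 3.900·23.00) / (52.91 + 3.900) = 4.330 mg/L.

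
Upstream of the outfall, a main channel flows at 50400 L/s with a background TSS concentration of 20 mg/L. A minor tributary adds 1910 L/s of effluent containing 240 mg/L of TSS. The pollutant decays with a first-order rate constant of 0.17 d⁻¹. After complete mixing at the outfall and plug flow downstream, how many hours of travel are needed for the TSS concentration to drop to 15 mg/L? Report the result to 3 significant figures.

88.3 h

After mixing, C = (50400·20.00 + 1910·240.0) / 52310 = 1466000/52310 = 28.03 mg/L.
28.03·exp(−k·t) = 15 → t = ln(28.03/15)/k = 317800 s = 88.28 h.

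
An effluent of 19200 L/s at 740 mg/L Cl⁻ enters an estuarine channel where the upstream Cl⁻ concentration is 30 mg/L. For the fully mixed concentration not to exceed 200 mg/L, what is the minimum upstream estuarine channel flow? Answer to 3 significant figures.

Set C_mix = 200: (Q·30.00 + 19200·740.0) / (Q + 19200) = 200
→ Q = 19200·(740.0 − 200)/(200 − 30.00) = 60990 L/s.

61000 L/s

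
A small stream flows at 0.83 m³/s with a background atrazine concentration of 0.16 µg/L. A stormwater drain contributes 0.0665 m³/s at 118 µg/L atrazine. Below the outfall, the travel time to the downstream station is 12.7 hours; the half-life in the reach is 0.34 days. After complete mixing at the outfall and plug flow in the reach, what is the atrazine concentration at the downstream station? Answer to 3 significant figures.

Mass balance: C = (0.8300·0.1600 + 0.06650·118.0) / 0.8965 = 7.980/0.8965 = 8.901 µg/L.
Half-life 0.34 d → k = ln 2 / 0.34 = 2.039 d⁻¹.
After decay, C = 8.901 × e^(−kt) = 8.901 × 0.3400 = 3.026 µg/L.

3.03 µg/L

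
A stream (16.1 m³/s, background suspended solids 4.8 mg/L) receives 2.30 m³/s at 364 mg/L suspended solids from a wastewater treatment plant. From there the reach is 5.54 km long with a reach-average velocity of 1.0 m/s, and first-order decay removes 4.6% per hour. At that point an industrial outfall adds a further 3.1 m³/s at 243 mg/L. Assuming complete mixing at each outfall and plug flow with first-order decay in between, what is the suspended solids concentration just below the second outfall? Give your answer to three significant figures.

Flow-weighted average: C = (16.10·4.800 + 2.300·364.0) / 18.40 = 914.5/18.40 = 49.70 mg/L; combined flow 18.40 m³/s.
Travel time t = 5.54·1000 / 1.0 = 5540 s = 1.539 h.
4.6%/h lost → k = −ln(1 − 0.046) = 0.04709 h⁻¹.
After decay, C = 49.70 × e^(−kt) = 49.70 × 0.9301 = 46.23 mg/L.
At the second outfall, C = (18.40·46.23 + 3.100·243.0) / (18.40 + 3.100) = 74.60 mg/L.

74.6 mg/L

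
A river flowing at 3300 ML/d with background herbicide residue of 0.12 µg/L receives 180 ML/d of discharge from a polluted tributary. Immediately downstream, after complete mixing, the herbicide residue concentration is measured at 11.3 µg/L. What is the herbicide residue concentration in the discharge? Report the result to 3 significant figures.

Mass balance: 3300·0.1200 + 180.0·Cₑ = 3480·11.30
→ Cₑ = (3480·11.30 − 3300·0.1200) / 180.0 = 216.3 µg/L.

216 µg/L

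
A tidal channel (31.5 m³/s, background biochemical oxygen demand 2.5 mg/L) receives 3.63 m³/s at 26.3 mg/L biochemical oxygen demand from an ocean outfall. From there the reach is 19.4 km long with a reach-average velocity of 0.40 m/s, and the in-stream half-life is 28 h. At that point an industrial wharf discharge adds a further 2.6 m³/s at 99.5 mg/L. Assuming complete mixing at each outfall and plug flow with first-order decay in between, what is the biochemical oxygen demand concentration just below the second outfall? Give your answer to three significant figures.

Flow-weighted average: C = (31.50·2.500 + 3.630·26.30) / 35.13 = 174.2/35.13 = 4.959 mg/L; combined flow 35.13 m³/s.
Travel time t = 19.4·1000 / 0.40 = 48500 s = 13.47 h.
Half-life 28 h → k = ln 2 / 28 = 0.02476 h⁻¹ = 0.5941 d⁻¹.
After decay, C = 4.959 × e^(−kt) = 4.959 × 0.7164 = 3.553 mg/L.
At the second outfall, C = (35.13·3.553 + 2.600·99.50) / (35.13 + 2.600) = 10.16 mg/L.

10.2 mg/L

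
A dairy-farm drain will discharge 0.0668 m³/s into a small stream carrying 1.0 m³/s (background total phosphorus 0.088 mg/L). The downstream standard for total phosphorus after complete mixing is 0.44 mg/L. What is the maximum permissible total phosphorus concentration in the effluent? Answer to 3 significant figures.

At the limit, (Qr·Cr + Qe·Cₑ)/(Qr + Qe) = 0.44:
Cₑ = (1.067·0.44 − 1.000·0.08800) / 0.06680 = 5.709 mg/L.

5.71 mg/L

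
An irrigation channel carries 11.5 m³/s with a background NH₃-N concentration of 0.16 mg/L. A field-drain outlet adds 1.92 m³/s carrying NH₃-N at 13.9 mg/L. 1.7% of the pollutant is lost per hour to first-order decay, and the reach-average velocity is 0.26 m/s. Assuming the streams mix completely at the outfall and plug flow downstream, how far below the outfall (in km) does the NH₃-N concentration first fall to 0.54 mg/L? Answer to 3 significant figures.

After mixing, C = (11.50·0.1600 + 1.920·13.90) / 13.42 = 28.53/13.42 = 2.126 mg/L.
1.7%/h lost → k = −ln(1 − 0.017) = 0.01715 h⁻¹.
Set 2.126·exp(−k·t) = 0.54 → t = ln(2.126/0.54)/k = 287700 s = 79.92 h.
Distance = v·t = 0.26·287700 = 74810 m = 74.81 km.

74.8 km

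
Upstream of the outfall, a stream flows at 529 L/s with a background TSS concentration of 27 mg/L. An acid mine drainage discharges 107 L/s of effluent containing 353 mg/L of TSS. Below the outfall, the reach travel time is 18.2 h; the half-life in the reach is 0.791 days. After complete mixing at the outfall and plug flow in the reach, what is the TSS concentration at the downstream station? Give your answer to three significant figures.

42.1 mg/L

Conservation of mass: C = (529.0·27.00 + 107.0·353.0) / 636.0 = 52050/636.0 = 81.85 mg/L.
Half-life 0.791 d → k = ln 2 / 0.791 = 0.8763 d⁻¹.
Decay over the reach: 81.85·exp(−kt) = 81.85·0.5145 = 42.11 mg/L.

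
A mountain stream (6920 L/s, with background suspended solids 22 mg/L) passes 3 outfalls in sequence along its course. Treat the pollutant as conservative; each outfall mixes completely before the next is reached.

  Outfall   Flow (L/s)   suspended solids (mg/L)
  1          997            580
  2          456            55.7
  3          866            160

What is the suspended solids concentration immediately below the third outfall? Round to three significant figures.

Outfall 1: combined Q = 7917 L/s; C = (6920·22.00 + 997.0·580.0)/7917 = 92.27 mg/L.
Outfall 2: combined Q = 8373 L/s; C = (7917·92.27 + 456.0·55.70)/8373 = 90.28 mg/L.
Outfall 3: combined Q = 9239 L/s; C = (8373·90.28 + 866.0·160.0)/9239 = 96.81 mg/L.

96.8 mg/L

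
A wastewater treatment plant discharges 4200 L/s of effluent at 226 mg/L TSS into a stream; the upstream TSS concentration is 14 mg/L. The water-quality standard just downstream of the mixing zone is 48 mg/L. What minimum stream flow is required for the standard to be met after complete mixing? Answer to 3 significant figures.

22000 L/s

Set C_mix = 48: (Q·14.00 + 4200·226.0) / (Q + 4200) = 48
→ Q = 4200·(226.0 − 48)/(48 − 14.00) = 21990 L/s.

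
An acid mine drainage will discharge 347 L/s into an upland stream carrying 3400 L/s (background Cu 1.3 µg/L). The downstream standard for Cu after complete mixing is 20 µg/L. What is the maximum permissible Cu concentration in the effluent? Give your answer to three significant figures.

At the limit, (Qr·Cr + Qe·Cₑ)/(Qr + Qe) = 20:
Cₑ = (3747·20 − 3400·1.300) / 347.0 = 203.2 µg/L.

203 µg/L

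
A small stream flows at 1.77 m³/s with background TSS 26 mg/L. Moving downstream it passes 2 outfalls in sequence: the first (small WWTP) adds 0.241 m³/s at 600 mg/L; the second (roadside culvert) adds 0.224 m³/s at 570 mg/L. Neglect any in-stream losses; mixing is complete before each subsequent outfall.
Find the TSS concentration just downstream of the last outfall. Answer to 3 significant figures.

Below outfall 1: Q → 2.011 m³/s, C = (1.770·26.00 + 0.2410·600.0)/2.011 = 94.79 mg/L.
Below outfall 2: Q → 2.235 m³/s, C = (2.011·94.79 + 0.2240·570.0)/2.235 = 142.4 mg/L.

142 mg/L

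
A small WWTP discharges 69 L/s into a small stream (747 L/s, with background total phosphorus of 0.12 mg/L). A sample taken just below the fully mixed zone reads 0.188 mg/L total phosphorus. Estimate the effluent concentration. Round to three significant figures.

0.924 mg/L

Mass balance: 747.0·0.1200 + 69.00·Cₑ = 816.0·0.1880
→ Cₑ = (816.0·0.1880 − 747.0·0.1200) / 69.00 = 0.9242 mg/L.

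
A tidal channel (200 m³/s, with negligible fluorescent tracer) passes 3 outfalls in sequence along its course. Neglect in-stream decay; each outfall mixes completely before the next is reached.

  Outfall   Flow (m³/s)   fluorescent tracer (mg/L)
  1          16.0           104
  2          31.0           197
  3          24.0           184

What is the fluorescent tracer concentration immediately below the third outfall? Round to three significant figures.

Outfall 1: combined Q = 216.0 m³/s; C = (200.0·0 + 16.00·104.0)/216.0 = 7.704 mg/L.
Outfall 2: combined Q = 247.0 m³/s; C = (216.0·7.704 + 31.00·197.0)/247.0 = 31.46 mg/L.
Outfall 3: combined Q = 271.0 m³/s; C = (247.0·31.46 + 24.00·184.0)/271.0 = 44.97 mg/L.

45.0 mg/L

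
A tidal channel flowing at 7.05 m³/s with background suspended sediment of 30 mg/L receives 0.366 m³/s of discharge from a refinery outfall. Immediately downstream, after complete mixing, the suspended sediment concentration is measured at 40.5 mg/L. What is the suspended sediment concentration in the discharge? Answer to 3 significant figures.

Mass balance: 7.050·30.00 + 0.3660·Cₑ = 7.416·40.50
→ Cₑ = (7.416·40.50 − 7.050·30.00) / 0.3660 = 242.8 mg/L.

243 mg/L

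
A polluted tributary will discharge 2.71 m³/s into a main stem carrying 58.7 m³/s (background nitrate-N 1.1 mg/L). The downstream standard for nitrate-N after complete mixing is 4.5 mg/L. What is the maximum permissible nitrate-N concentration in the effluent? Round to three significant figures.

78.1 mg/L

At the limit, (Qr·Cr + Qe·Cₑ)/(Qr + Qe) = 4.5:
Cₑ = (61.41·4.5 − 58.70·1.100) / 2.710 = 78.15 mg/L.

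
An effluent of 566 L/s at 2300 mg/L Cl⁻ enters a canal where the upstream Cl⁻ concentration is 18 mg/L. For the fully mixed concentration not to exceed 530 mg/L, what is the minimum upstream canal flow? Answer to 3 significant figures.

Set C_mix = 530: (Q·18.00 + 566.0·2300) / (Q + 566.0) = 530
→ Q = 566.0·(2300 − 530)/(530 − 18.00) = 1957 L/s.

1960 L/s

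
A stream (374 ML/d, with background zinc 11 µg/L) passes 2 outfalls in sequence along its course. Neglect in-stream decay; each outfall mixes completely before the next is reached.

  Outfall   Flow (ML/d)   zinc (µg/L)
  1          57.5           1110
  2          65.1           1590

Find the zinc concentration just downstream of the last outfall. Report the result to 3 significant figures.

345 µg/L

After outfall 1: Q = 374.0 + 57.50 = 431.5 ML/d; C = (374.0·11.00 + 57.50·1110)/431.5 = 157.4 µg/L.
After outfall 2: Q = 431.5 + 65.10 = 496.6 ML/d; C = (431.5·157.4 + 65.10·1590)/496.6 = 345.2 µg/L.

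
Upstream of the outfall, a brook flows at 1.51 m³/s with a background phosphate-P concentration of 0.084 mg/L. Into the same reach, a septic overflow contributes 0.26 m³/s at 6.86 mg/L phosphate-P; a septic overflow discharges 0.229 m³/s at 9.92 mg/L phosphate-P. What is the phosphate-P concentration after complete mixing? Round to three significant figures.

2.09 mg/L

Flow-weighted average: C = (1.510·0.08400 + 0.2600·6.860 + 0.2290·9.920) / 1.999 = 4.182/1.999 = 2.092 mg/L.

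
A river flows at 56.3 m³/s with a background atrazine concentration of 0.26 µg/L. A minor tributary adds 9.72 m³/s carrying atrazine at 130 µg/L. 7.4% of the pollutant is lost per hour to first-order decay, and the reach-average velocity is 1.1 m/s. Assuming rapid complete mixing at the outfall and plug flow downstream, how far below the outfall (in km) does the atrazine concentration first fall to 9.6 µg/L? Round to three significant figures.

After mixing, C = (56.30·0.2600 + 9.720·130.0) / 66.02 = 1278/66.02 = 19.36 µg/L.
7.4%/h lost → k = −ln(1 − 0.074) = 0.07688 h⁻¹.
Set 19.36·exp(−k·t) = 9.6 → t = ln(19.36/9.6)/k = 32850 s = 9.125 h.
Distance = v·t = 1.1·32850 = 36130 m = 36.13 km.

36.1 km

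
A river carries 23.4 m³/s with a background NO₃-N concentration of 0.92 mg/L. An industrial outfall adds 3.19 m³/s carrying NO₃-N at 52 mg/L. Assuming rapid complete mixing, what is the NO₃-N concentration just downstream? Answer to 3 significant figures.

Mass balance: C = (23.40·0.9200 + 3.190·52.00) / 26.59 = 187.4/26.59 = 7.048 mg/L.

7.05 mg/L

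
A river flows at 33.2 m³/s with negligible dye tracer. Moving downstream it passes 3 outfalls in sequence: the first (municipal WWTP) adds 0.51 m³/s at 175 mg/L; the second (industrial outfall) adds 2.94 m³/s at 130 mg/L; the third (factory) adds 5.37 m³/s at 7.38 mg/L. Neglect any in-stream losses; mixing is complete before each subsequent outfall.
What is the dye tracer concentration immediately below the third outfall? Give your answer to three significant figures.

Below outfall 1: Q → 33.71 m³/s, C = (33.20·0 + 0.5100·175.0)/33.71 = 2.648 mg/L.
Below outfall 2: Q → 36.65 m³/s, C = (33.71·2.648 + 2.940·130.0)/36.65 = 12.86 mg/L.
Below outfall 3: Q → 42.02 m³/s, C = (36.65·12.86 + 5.370·7.380)/42.02 = 12.16 mg/L.

12.2 mg/L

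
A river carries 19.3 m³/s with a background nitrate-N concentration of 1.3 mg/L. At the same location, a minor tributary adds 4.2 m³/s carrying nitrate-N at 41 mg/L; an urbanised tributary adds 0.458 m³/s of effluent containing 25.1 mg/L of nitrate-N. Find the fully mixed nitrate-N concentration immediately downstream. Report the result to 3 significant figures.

Flow-weighted average: C = (19.30·1.300 + 4.200·41.00 + 0.4580·25.10) / 23.96 = 208.8/23.96 = 8.715 mg/L.

8.71 mg/L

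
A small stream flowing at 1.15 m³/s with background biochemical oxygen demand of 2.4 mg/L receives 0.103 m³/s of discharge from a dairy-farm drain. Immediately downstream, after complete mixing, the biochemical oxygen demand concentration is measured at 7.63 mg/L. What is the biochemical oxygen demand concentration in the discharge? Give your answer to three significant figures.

66.0 mg/L

Mass balance: 1.150·2.400 + 0.1030·Cₑ = 1.253·7.630
→ Cₑ = (1.253·7.630 − 1.150·2.400) / 0.1030 = 66.02 mg/L.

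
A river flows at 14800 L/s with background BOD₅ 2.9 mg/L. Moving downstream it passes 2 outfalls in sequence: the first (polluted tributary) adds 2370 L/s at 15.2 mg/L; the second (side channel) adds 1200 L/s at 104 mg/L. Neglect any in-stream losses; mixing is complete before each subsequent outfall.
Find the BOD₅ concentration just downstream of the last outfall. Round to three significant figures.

Below outfall 1: Q → 17170 L/s, C = (14800·2.900 + 2370·15.20)/17170 = 4.598 mg/L.
Below outfall 2: Q → 18370 L/s, C = (17170·4.598 + 1200·104.0)/18370 = 11.09 mg/L.

11.1 mg/L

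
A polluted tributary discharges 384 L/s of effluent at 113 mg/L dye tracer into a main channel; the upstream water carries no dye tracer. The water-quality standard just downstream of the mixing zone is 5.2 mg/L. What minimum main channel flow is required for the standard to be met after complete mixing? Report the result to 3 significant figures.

7960 L/s

Set C_mix = 5.2: (Q·0 + 384.0·113.0) / (Q + 384.0) = 5.2
→ Q = 384.0·(113.0 − 5.2)/(5.2 − 0) = 7961 L/s.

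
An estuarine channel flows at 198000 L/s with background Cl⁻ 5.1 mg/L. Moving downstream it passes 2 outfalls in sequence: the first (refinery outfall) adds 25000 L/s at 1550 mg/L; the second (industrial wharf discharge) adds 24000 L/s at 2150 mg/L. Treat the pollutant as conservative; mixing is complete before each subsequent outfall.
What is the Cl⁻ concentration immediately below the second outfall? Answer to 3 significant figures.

370 mg/L

Below outfall 1: Q → 223000 L/s, C = (198000·5.100 + 25000·1550)/223000 = 178.3 mg/L.
Below outfall 2: Q → 247000 L/s, C = (223000·178.3 + 24000·2150)/247000 = 369.9 mg/L.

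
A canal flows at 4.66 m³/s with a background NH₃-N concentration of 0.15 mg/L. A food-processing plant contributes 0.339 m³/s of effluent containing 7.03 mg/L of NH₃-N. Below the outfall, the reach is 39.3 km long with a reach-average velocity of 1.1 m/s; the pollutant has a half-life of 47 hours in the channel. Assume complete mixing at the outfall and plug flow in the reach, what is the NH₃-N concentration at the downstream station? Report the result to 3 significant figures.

0.533 mg/L

Conservation of mass: C = (4.660·0.1500 + 0.3390·7.030) / 4.999 = 3.082/4.999 = 0.6166 mg/L.
Travel time t = 39.3·1000 / 1.1 = 35730 s = 9.924 h.
Half-life 47 h → k = ln 2 / 47 = 0.01475 h⁻¹ = 0.3539 d⁻¹.
After decay, C = 0.6166 × e^(−kt) = 0.6166 × 0.8638 = 0.5326 mg/L.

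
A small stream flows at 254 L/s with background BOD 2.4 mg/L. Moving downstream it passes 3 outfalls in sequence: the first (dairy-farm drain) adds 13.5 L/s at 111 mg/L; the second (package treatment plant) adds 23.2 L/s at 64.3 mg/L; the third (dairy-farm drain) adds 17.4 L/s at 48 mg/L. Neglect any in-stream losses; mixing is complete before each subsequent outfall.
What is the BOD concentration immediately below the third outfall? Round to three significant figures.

14.4 mg/L

After outfall 1: Q = 254.0 + 13.50 = 267.5 L/s; C = (254.0·2.400 + 13.50·111.0)/267.5 = 7.881 mg/L.
After outfall 2: Q = 267.5 + 23.20 = 290.7 L/s; C = (267.5·7.881 + 23.20·64.30)/290.7 = 12.38 mg/L.
After outfall 3: Q = 290.7 + 17.40 = 308.1 L/s; C = (290.7·12.38 + 17.40·48.00)/308.1 = 14.39 mg/L.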